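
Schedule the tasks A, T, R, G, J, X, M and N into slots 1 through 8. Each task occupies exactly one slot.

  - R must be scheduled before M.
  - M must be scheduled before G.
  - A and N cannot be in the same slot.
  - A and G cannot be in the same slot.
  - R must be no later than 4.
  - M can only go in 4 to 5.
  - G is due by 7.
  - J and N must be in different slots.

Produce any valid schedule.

T in 1, J in 1, A in 1, N in 2, X in 1, G in 5, M in 4, R in 1

Checking: R(1) before M(4); M(4) before G(5); J(1) != N(2); A(1) != N(2); A(1) != G(5); G=5 in [1,7]; M=4 in [4,5]; R=1 in [1,4].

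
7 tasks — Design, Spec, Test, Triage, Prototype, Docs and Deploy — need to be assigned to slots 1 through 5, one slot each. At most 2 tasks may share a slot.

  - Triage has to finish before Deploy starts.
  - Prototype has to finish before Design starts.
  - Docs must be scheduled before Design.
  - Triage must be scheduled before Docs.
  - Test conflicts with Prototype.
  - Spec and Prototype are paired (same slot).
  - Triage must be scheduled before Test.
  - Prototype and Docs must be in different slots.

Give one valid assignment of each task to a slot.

Docs=2, Test=2, Deploy=4, Triage=1, Prototype=3, Spec=3, Design=4

Checking: Docs(2) before Design(4); Triage(1) before Docs(2); Triage(1) before Test(2); Triage(1) before Deploy(4); Prototype(3) before Design(4); Prototype(3) != Docs(2); Test(2) != Prototype(3); Spec = Prototype = 3; max 2 per slot (cap 2).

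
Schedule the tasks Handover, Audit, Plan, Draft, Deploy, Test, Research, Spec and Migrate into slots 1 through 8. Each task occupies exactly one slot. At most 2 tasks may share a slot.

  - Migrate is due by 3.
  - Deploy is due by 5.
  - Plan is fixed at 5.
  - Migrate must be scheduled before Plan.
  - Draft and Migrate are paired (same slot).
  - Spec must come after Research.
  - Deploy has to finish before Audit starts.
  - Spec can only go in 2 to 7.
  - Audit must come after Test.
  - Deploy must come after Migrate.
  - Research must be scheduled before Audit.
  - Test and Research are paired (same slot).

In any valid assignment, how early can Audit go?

4

Precedence pushes Audit to at least 3.
Audit at 4 is achievable: Deploy -> 2, Migrate -> 1, Research -> 3, Audit -> 4, Test -> 3, Spec -> 4, Draft -> 1, Handover -> 2, Plan -> 5.
Nothing earlier works — the capacity limit rule out every slot before 4.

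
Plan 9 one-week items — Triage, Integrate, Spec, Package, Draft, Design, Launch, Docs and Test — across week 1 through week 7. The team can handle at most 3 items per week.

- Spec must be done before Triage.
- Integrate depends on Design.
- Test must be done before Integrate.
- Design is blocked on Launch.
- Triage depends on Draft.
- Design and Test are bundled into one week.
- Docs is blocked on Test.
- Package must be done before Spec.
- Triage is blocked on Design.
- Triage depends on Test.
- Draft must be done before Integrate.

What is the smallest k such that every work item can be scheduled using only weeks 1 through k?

3 weeks

The precedence chain requires at least 3 distinct weeks.
With at most 3 per week and 9 work items, at least 3 weeks are needed.
3 works (last occupied week: week 3): for example Package=week 1; Triage=week 3; Docs=week 3; Design=week 2; Spec=week 2; Integrate=week 3; Draft=week 1; Test=week 2; Launch=week 1.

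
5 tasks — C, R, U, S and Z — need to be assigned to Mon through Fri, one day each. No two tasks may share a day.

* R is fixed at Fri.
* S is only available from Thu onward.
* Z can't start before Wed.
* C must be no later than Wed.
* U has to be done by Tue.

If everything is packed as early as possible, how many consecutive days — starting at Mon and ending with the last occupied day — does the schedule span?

With at most 1 per day and 5 tasks, at least 5 days are needed.
R can't be placed before Fri — that is day 5 counting from Mon — so the schedule must run through at least 5 days.
5 works (last occupied day: Fri): for example Z -> Wed, S -> Thu, C -> Tue, R -> Fri, U -> Mon.

5 days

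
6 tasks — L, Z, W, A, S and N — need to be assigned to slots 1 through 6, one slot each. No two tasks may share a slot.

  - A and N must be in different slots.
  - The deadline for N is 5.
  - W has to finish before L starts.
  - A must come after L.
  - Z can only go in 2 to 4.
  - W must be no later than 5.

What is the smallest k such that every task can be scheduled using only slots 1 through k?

6 slots

The precedence chain requires at least 3 distinct slots.
With at most 1 per slot and 6 tasks, at least 6 slots are needed.
6 works (last occupied slot: 6): for example N -> 3; S -> 6; L -> 4; Z -> 2; W -> 1; A -> 5.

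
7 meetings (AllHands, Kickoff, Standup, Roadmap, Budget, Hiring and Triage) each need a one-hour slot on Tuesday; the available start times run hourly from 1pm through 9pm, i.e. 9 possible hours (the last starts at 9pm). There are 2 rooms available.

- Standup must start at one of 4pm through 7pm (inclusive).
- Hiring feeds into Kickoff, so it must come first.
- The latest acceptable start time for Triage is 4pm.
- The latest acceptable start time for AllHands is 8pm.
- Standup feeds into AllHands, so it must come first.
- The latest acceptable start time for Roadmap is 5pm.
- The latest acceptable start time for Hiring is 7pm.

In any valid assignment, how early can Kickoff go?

Precedence pushes Kickoff to at least 2pm.
Kickoff at 2pm is achievable: Budget in 3pm, Hiring in 1pm, Triage in 1pm, AllHands in 5pm, Roadmap in 2pm, Kickoff in 2pm, Standup in 4pm.

2pm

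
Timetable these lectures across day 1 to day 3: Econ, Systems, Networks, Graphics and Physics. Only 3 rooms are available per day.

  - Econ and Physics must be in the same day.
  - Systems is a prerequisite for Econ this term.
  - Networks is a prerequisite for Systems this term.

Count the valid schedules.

Enumerating: Physics in day 3, Econ in day 3, Graphics in day 1, Networks in day 1, Systems in day 2 | Graphics=day 2; Physics=day 3; Networks=day 1; Econ=day 3; Systems=day 2 | Systems=day 2; Econ=day 3; Physics=day 3; Graphics=day 3; Networks=day 1.

3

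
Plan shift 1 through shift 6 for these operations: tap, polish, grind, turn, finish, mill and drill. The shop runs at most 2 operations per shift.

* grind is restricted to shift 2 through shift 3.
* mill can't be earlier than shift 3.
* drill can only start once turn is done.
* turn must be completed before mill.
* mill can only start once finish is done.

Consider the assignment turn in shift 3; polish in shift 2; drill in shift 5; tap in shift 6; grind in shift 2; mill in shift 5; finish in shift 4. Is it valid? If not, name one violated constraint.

Yes

mill can only start once finish is done — holds.
turn must be completed before mill — holds.
grind is restricted to shift 2 through shift 3 — holds.
The shop runs at most 2 operations per shift — holds.
mill can't be earlier than shift 3 — holds.
drill can only start once turn is done — holds.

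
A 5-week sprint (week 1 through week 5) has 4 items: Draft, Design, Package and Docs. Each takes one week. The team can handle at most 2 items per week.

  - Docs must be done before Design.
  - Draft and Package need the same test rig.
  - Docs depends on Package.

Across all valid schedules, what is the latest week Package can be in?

week 3

Downstream work caps Package at week 3.
Package at week 3 is achievable: Docs -> week 4; Package -> week 3; Draft -> week 1; Design -> week 5.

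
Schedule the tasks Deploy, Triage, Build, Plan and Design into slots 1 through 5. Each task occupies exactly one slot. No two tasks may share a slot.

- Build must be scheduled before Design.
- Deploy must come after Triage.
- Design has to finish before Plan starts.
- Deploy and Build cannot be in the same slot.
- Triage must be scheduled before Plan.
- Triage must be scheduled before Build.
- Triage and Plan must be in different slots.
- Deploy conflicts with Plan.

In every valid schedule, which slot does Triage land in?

1

Downstream work caps Triage at 2.
So Triage is pinned to 1.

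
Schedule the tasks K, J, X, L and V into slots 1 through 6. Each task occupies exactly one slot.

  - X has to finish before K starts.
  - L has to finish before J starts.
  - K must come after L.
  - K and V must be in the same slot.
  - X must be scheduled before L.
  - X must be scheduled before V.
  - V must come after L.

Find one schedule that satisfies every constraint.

J in 3; V in 3; X in 1; K in 3; L in 2

Checking: L(2) before J(3); L(2) before K(3); L(2) before V(3); X(1) before V(3); X(1) before K(3); X(1) before L(2); K = V = 3.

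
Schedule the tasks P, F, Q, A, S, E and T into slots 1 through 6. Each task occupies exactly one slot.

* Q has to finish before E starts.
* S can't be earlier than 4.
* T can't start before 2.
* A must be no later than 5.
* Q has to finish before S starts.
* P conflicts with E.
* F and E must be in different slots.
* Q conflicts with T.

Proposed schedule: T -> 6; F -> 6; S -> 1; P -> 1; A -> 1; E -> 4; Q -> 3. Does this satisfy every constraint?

No — it violates: S can't be earlier than 4

S can't be earlier than 4 — violated.
P conflicts with E — holds.
A must be no later than 5 — holds.
F and E must be in different slots — holds.
Q has to finish before E starts — holds.
T can't start before 2 — holds.
Q has to finish before S starts — violated.
Q conflicts with T — holds.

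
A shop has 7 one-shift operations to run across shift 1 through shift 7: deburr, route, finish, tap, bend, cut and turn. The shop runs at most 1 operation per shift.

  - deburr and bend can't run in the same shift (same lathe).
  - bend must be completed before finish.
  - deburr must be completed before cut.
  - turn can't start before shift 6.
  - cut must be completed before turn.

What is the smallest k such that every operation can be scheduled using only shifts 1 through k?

The precedence chain requires at least 3 distinct shifts.
With at most 1 per shift and 7 operations, at least 7 shifts are needed.
turn can't be placed before shift 6, so the schedule must run through at least shift 6.
7 works (last occupied shift: shift 7): for example turn -> shift 6, deburr -> shift 1, finish -> shift 4, tap -> shift 7, bend -> shift 3, cut -> shift 2, route -> shift 5.

7 shifts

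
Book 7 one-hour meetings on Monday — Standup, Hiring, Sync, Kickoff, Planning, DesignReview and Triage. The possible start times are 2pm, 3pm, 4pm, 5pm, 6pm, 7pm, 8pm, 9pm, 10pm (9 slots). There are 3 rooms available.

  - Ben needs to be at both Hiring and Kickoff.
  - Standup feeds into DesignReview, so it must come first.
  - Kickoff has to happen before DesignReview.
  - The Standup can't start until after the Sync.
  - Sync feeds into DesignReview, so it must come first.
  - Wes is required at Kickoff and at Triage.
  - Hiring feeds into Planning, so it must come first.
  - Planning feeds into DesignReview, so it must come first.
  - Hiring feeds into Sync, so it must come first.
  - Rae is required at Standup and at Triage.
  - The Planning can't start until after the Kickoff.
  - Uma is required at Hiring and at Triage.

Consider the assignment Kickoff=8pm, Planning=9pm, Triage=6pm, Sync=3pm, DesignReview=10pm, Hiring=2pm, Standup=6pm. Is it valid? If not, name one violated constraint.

Standup feeds into DesignReview, so it must come first — holds.
Ben needs to be at both Hiring and Kickoff — holds.
Planning feeds into DesignReview, so it must come first — holds.
Hiring feeds into Planning, so it must come first — holds.
The Standup can't start until after the Sync — holds.
There are 3 rooms available — holds.
Hiring feeds into Sync, so it must come first — holds.
Rae is required at Standup and at Triage — violated.
Sync feeds into DesignReview, so it must come first — holds.
The Planning can't start until after the Kickoff — holds.
Wes is required at Kickoff and at Triage — holds.
Uma is required at Hiring and at Triage — holds.
Kickoff has to happen before DesignReview — holds.

No. Rae is required at Standup and at Triage is not satisfied.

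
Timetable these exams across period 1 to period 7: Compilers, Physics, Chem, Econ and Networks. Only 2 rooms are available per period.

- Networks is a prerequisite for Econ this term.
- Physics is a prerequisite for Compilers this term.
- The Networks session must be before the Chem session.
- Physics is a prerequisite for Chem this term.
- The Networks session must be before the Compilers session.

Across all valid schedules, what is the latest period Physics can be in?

period 6

Downstream work caps Physics at period 6.
Physics at period 6 is achievable: Chem in period 7; Physics in period 6; Compilers in period 7; Econ in period 2; Networks in period 1.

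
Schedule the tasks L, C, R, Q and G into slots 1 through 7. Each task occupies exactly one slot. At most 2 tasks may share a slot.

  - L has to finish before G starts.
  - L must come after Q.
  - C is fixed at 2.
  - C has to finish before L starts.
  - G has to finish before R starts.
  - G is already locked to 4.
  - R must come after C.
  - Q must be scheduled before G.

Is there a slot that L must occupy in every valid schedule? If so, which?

3

C is fixed at 2 and must come before L, so L is at least 3.
G is fixed at 4 and must come after L, so L is at most 3.
So L must be 3.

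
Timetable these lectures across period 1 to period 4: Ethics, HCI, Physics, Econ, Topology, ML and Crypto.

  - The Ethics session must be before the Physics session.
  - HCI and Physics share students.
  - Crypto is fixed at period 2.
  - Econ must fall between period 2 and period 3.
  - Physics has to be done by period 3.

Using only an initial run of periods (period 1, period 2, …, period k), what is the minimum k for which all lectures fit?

2

The precedence chain requires at least 2 distinct periods.
2 works (last occupied period: period 2): for example Crypto in period 2, ML in period 1, Topology in period 1, Ethics in period 1, HCI in period 1, Physics in period 2, Econ in period 2.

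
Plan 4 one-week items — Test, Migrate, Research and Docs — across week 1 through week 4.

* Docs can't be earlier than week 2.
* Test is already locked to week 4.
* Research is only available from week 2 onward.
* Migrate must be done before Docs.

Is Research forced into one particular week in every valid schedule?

No

Research can be week 2 (e.g. Docs in week 2; Research in week 2; Test in week 4; Migrate in week 1) or week 3 (e.g. Migrate -> week 1, Test -> week 4, Research -> week 3, Docs -> week 2).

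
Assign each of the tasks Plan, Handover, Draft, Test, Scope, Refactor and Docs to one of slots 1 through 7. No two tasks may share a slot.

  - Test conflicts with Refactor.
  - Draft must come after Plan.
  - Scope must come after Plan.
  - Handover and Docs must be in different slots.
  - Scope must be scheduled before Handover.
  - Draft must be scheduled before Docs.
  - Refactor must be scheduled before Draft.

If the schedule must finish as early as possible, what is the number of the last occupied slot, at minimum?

7

The precedence chain requires at least 3 distinct slots.
With at most 1 per slot and 7 tasks, at least 7 slots are needed.
7 works (last occupied slot: 7): for example Docs in 6; Test in 7; Handover in 5; Draft in 3; Refactor in 2; Plan in 1; Scope in 4.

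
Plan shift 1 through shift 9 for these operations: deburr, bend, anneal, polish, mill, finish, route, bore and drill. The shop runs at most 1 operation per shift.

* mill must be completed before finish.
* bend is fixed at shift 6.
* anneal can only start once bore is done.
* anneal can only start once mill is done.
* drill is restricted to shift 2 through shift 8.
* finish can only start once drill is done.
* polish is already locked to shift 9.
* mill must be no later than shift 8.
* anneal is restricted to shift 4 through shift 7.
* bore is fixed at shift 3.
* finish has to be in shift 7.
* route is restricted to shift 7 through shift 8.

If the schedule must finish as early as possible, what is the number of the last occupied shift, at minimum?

The precedence chain requires at least 2 distinct shifts.
With at most 1 per shift and 9 operations, at least 9 shifts are needed.
polish can't be placed before shift 9, so the schedule must run through at least shift 9.
9 works (last occupied shift: shift 9): for example polish in shift 9, bore in shift 3, bend in shift 6, drill in shift 2, anneal in shift 4, route in shift 8, mill in shift 1, deburr in shift 5, finish in shift 7.

shift 9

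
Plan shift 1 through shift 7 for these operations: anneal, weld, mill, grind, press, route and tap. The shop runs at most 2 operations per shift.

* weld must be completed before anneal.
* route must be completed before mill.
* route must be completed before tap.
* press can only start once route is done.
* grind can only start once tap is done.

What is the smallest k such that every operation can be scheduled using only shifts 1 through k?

The precedence chain requires at least 3 distinct shifts.
With at most 2 per shift and 7 operations, at least 4 shifts are needed.
4 works (last occupied shift: shift 4): for example press=shift 4; tap=shift 2; grind=shift 3; anneal=shift 2; mill=shift 3; weld=shift 1; route=shift 1.

4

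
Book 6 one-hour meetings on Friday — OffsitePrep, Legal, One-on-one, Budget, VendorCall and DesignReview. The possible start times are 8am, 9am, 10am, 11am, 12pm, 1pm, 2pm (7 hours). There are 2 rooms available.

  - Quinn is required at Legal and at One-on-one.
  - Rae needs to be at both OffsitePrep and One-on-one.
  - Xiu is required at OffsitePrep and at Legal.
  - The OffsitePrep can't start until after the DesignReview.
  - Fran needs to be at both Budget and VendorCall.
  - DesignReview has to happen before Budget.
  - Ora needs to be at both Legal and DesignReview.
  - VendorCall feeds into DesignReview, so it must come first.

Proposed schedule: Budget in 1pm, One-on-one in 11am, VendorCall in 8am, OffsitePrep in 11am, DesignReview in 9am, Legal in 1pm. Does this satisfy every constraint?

No. Rae needs to be at both OffsitePrep and One-on-one is not satisfied.

There are 2 rooms available — holds.
Xiu is required at OffsitePrep and at Legal — holds.
Rae needs to be at both OffsitePrep and One-on-one — violated.
VendorCall feeds into DesignReview, so it must come first — holds.
DesignReview has to happen before Budget — holds.
Quinn is required at Legal and at One-on-one — holds.
Ora needs to be at both Legal and DesignReview — holds.
Fran needs to be at both Budget and VendorCall — holds.
The OffsitePrep can't start until after the DesignReview — holds.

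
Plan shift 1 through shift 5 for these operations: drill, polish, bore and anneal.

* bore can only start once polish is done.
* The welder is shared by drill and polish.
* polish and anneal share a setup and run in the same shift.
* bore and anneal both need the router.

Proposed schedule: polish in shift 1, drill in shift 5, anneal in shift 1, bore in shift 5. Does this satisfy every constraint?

Yes, all constraints hold

bore can only start once polish is done — holds.
The welder is shared by drill and polish — holds.
polish and anneal share a setup and run in the same shift — holds.
bore and anneal both need the router — holds.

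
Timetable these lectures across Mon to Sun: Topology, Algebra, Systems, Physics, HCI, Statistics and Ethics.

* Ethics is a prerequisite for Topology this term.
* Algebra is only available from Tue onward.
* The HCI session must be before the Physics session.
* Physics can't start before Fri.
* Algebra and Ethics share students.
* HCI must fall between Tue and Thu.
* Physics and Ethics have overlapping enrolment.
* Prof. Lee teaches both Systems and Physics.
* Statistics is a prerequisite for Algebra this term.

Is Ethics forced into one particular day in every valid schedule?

Ethics can be Mon (e.g. Statistics -> Mon, HCI -> Tue, Systems -> Mon, Ethics -> Mon, Algebra -> Tue, Physics -> Fri, Topology -> Tue) or Tue (e.g. Physics -> Fri, Topology -> Wed, Ethics -> Tue, HCI -> Tue, Statistics -> Mon, Systems -> Mon, Algebra -> Wed).

No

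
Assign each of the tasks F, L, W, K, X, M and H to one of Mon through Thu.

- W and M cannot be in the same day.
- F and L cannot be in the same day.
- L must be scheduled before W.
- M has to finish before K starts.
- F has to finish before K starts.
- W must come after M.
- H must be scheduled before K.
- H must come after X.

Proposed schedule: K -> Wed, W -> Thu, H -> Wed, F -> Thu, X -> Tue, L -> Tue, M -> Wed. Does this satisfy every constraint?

No. F has to finish before K starts is not satisfied.

F has to finish before K starts — violated.
W must come after M — holds.
M has to finish before K starts — violated.
H must be scheduled before K — violated.
W and M cannot be in the same day — holds.
H must come after X — holds.
L must be scheduled before W — holds.
F and L cannot be in the same day — holds.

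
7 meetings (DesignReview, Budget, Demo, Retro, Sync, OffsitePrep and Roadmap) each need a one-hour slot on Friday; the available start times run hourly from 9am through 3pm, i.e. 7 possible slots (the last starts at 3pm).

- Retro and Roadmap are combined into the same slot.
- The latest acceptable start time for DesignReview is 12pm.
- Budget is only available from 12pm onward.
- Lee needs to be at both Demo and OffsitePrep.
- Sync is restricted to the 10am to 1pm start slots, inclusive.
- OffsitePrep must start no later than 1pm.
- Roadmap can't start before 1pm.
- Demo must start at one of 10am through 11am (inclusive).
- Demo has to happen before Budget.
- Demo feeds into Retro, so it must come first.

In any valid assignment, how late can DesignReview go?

12pm

DesignReview's own window allows nothing later than 12pm.
DesignReview at 12pm is achievable: Budget=12pm, Roadmap=1pm, OffsitePrep=9am, Retro=1pm, Demo=10am, Sync=10am, DesignReview=12pm.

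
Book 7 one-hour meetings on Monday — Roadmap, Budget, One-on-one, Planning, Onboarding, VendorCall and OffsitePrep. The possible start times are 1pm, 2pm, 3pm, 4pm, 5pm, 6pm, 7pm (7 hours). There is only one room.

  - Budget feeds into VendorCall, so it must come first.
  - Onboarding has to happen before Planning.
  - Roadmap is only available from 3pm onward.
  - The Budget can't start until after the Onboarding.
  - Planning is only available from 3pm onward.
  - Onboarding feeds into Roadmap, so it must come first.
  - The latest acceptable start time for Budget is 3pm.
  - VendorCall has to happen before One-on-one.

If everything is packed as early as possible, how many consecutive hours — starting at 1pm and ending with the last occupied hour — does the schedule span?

7 hours

The precedence chain requires at least 4 distinct hours.
With at most 1 per hour and 7 meetings, at least 7 hours are needed.
7 works (last occupied hour: 7pm): for example OffsitePrep in 7pm, One-on-one in 6pm, Budget in 2pm, Planning in 4pm, Roadmap in 3pm, Onboarding in 1pm, VendorCall in 5pm.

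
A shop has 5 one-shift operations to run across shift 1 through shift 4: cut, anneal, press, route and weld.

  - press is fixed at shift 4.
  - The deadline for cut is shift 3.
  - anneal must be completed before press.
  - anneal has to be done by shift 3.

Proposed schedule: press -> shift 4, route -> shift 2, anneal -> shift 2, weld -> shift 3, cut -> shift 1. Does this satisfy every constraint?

The deadline for cut is shift 3 — holds.
press is fixed at shift 4 — holds.
anneal must be completed before press — holds.
anneal has to be done by shift 3 — holds.

Valid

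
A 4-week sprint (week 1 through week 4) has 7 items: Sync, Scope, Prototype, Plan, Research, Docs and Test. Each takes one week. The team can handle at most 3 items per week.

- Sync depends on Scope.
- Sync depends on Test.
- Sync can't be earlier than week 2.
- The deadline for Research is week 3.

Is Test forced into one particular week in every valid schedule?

Test can be week 1 (e.g. Plan=week 2, Research=week 1, Test=week 1, Prototype=week 2, Scope=week 1, Sync=week 2, Docs=week 3) or week 2 (e.g. Plan=week 2; Research=week 1; Test=week 2; Sync=week 3; Docs=week 2; Scope=week 1; Prototype=week 1).

No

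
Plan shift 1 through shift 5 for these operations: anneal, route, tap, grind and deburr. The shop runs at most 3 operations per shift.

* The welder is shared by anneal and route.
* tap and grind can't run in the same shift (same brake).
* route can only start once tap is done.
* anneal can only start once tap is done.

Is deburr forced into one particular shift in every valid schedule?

deburr can be shift 1 (e.g. route in shift 3, tap in shift 1, anneal in shift 2, deburr in shift 1, grind in shift 2) or shift 2 (e.g. route=shift 3, tap=shift 1, anneal=shift 2, grind=shift 2, deburr=shift 2).

No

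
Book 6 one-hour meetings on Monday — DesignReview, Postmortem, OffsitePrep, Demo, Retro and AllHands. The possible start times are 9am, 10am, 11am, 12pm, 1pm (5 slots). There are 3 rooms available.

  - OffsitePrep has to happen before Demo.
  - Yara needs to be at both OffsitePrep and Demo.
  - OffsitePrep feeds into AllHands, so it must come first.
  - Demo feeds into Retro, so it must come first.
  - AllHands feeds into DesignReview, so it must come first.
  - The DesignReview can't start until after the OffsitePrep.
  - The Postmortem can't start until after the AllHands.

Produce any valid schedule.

OffsitePrep -> 9am, AllHands -> 10am, Demo -> 10am, Retro -> 11am, Postmortem -> 11am, DesignReview -> 11am

Checking: Demo(10am) before Retro(11am); OffsitePrep(9am) before DesignReview(11am); AllHands(10am) before Postmortem(11am); AllHands(10am) before DesignReview(11am); OffsitePrep(9am) before AllHands(10am); OffsitePrep(9am) before Demo(10am); OffsitePrep(9am) != Demo(10am); max 3 per slot (cap 3).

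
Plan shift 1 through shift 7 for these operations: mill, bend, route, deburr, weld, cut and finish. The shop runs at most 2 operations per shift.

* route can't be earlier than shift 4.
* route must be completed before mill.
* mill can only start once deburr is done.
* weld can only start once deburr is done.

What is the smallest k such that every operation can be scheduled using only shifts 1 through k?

The precedence chain requires at least 2 distinct shifts.
With at most 2 per shift and 7 operations, at least 4 shifts are needed.
Propagating the time windows through the other constraints, mill can't land before shift 5, so the schedule must run through at least shift 5.
5 works (last occupied shift: shift 5): for example cut -> shift 2; deburr -> shift 1; finish -> shift 3; mill -> shift 5; bend -> shift 1; weld -> shift 2; route -> shift 4.

5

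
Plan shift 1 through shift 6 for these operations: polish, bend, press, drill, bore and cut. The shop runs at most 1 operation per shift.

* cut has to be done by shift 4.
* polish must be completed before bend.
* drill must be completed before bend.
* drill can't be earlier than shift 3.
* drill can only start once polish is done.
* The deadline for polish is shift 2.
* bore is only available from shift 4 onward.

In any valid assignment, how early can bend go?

Precedence pushes bend to at least shift 4.
bend at shift 4 is achievable: press=shift 6, bend=shift 4, bore=shift 5, cut=shift 2, polish=shift 1, drill=shift 3.

shift 4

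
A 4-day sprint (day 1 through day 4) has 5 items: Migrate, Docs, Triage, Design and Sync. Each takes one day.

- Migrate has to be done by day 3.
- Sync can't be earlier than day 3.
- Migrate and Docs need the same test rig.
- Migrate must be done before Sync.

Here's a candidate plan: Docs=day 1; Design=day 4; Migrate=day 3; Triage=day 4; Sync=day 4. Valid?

Yes, all constraints hold

Migrate and Docs need the same test rig — holds.
Migrate has to be done by day 3 — holds.
Migrate must be done before Sync — holds.
Sync can't be earlier than day 3 — holds.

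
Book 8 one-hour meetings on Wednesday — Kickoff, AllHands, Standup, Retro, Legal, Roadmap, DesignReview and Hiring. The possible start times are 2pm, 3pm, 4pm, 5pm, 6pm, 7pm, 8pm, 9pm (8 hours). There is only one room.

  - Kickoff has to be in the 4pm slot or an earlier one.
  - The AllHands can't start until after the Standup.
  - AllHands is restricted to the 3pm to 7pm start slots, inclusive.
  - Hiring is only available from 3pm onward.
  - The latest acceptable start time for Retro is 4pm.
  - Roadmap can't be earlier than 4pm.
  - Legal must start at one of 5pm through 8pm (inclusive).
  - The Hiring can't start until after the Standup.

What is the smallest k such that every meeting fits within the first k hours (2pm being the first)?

8

The precedence chain requires at least 2 distinct hours.
With at most 1 per hour and 8 meetings, at least 8 hours are needed.
Legal can't be placed before 5pm — that is hour 4 counting from 2pm — so the schedule must run through at least 4 hours.
8 works (last occupied hour: 9pm): for example Legal -> 5pm, Kickoff -> 2pm, DesignReview -> 9pm, Standup -> 4pm, Roadmap -> 7pm, AllHands -> 6pm, Retro -> 3pm, Hiring -> 8pm.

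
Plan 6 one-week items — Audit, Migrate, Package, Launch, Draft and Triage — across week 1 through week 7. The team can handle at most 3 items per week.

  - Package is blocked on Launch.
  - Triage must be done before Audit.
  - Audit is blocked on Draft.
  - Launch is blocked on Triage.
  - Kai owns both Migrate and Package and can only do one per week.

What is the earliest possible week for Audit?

Precedence pushes Audit to at least week 2.
Audit at week 2 is achievable: Triage in week 1, Package in week 3, Migrate in week 1, Launch in week 2, Audit in week 2, Draft in week 1.

week 2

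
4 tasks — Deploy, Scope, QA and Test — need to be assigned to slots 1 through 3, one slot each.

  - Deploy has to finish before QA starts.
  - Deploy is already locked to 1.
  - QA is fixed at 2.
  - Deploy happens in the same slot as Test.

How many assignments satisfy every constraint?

3

Enumerating: Test=1, Scope=1, QA=2, Deploy=1 | QA -> 2; Deploy -> 1; Test -> 1; Scope -> 2 | Test -> 1, Deploy -> 1, QA -> 2, Scope -> 3.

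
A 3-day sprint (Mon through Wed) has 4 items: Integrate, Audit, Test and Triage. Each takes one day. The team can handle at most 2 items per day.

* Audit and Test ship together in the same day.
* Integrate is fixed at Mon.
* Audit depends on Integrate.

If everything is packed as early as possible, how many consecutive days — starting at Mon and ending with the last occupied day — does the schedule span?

2 days

The precedence chain requires at least 2 distinct days.
With at most 2 per day and 4 tasks, at least 2 days are needed.
2 works (last occupied day: Tue): for example Audit in Tue, Triage in Mon, Integrate in Mon, Test in Tue.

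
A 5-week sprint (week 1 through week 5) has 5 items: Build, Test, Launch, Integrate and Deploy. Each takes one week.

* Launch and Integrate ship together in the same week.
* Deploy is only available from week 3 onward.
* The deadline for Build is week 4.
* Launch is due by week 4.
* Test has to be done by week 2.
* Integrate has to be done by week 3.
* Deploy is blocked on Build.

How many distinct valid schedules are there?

Splitting on Build: it can be week 1 (18), week 2 (18), week 3 (12), week 4 (6). Listing each branch's schedules as (Test, Launch, Integrate, Deploy) by week number:
Build=week 1: (1,1,1,3) (1,1,1,4) (1,1,1,5) (1,2,2,3) (1,2,2,4) (1,2,2,5) (1,3,3,3) (1,3,3,4) (1,3,3,5) (2,1,1,3) (2,1,1,4) (2,1,1,5) (2,2,2,3) (2,2,2,4) (2,2,2,5) (2,3,3,3) (2,3,3,4) (2,3,3,5) — 18.
Build=week 2: (1,1,1,3) (1,1,1,4) (1,1,1,5) (1,2,2,3) (1,2,2,4) (1,2,2,5) (1,3,3,3) (1,3,3,4) (1,3,3,5) (2,1,1,3) (2,1,1,4) (2,1,1,5) (2,2,2,3) (2,2,2,4) (2,2,2,5) (2,3,3,3) (2,3,3,4) (2,3,3,5) — 18.
Build=week 3: (1,1,1,4) (1,1,1,5) (1,2,2,4) (1,2,2,5) (1,3,3,4) (1,3,3,5) (2,1,1,4) (2,1,1,5) (2,2,2,4) (2,2,2,5) (2,3,3,4) (2,3,3,5) — 12.
Build=week 4: (1,1,1,5) (1,2,2,5) (1,3,3,5) (2,1,1,5) (2,2,2,5) (2,3,3,5) — 6.
Summing: 18 + 18 + 12 + 6 = 54.

54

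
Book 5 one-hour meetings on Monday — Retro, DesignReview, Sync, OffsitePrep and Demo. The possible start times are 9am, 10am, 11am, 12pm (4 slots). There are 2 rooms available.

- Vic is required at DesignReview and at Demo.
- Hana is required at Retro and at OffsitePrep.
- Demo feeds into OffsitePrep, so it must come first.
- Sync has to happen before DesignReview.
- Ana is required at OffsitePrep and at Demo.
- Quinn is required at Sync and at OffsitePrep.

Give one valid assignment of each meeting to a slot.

Retro in 11am, DesignReview in 10am, Demo in 9am, OffsitePrep in 10am, Sync in 9am

Checking: Sync(9am) before DesignReview(10am); Demo(9am) before OffsitePrep(10am); Sync(9am) != OffsitePrep(10am); OffsitePrep(10am) != Demo(9am); Retro(11am) != OffsitePrep(10am); DesignReview(10am) != Demo(9am); max 2 per slot (cap 2).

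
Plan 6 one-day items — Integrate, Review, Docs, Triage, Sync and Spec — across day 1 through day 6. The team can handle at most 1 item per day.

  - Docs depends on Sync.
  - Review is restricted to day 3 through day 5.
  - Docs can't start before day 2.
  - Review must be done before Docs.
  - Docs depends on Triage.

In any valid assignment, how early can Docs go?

day 4

Docs is available from day 2; precedence pushes Docs to at least day 4.
Docs at day 4 is achievable: Integrate in day 5, Spec in day 6, Triage in day 1, Review in day 3, Sync in day 2, Docs in day 4.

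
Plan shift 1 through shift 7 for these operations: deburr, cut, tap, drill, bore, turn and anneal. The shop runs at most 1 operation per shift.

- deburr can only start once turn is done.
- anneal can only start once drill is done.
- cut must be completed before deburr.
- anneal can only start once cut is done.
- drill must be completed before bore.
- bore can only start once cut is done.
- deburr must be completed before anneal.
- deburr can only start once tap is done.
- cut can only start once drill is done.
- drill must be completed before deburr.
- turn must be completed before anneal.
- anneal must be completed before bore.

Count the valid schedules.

12

Splitting on cut: it can be shift 2 (2), shift 3 (4), shift 4 (6). Listing each branch's schedules as (deburr, tap, drill, bore, turn, anneal) by shift number:
cut=shift 2: (5,3,1,7,4,6) (5,4,1,7,3,6) — 2.
cut=shift 3: (5,1,2,7,4,6) (5,2,1,7,4,6) (5,4,1,7,2,6) (5,4,2,7,1,6) — 4.
cut=shift 4: (5,1,2,7,3,6) (5,1,3,7,2,6) (5,2,1,7,3,6) (5,2,3,7,1,6) (5,3,1,7,2,6) (5,3,2,7,1,6) — 6.
Summing: 2 + 4 + 6 = 12.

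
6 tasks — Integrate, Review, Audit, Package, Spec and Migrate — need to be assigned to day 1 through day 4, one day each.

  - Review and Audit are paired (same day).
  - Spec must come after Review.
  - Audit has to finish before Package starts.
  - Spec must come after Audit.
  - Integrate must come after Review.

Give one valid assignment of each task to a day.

Audit in day 1; Package in day 2; Migrate in day 1; Review in day 1; Spec in day 2; Integrate in day 2

Checking: Audit(day 1) before Package(day 2); Audit(day 1) before Spec(day 2); Review(day 1) before Spec(day 2); Review(day 1) before Integrate(day 2); Review = Audit = day 1.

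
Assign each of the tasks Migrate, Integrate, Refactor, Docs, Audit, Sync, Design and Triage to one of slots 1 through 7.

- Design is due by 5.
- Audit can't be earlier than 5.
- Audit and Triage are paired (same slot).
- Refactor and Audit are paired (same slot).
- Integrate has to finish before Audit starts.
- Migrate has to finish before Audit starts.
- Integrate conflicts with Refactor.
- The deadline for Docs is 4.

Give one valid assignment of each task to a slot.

Migrate -> 1, Design -> 1, Sync -> 1, Docs -> 1, Refactor -> 5, Audit -> 5, Integrate -> 1, Triage -> 5

Checking: Migrate(1) before Audit(5); Integrate(1) before Audit(5); Integrate(1) != Refactor(5); Refactor = Audit = 5; Audit = Triage = 5; Design=1 in [1,5]; Docs=1 in [1,4]; Audit=5 in [5,7].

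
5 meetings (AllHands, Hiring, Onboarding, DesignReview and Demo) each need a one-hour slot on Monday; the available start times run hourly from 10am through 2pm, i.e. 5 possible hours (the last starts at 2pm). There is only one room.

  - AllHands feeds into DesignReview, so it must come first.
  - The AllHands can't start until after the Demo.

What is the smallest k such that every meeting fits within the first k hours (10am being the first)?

The precedence chain requires at least 3 distinct hours.
With at most 1 per hour and 5 meetings, at least 5 hours are needed.
5 works (last occupied hour: 2pm): for example DesignReview=12pm; Hiring=1pm; Onboarding=2pm; Demo=10am; AllHands=11am.

5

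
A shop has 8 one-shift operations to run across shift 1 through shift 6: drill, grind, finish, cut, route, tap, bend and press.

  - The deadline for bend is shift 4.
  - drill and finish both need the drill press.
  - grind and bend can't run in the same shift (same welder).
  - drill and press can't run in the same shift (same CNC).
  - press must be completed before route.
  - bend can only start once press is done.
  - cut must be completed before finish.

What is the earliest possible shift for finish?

shift 2

Precedence pushes finish to at least shift 2.
finish at shift 2 is achievable: grind=shift 1, tap=shift 1, drill=shift 3, bend=shift 2, cut=shift 1, finish=shift 2, press=shift 1, route=shift 2.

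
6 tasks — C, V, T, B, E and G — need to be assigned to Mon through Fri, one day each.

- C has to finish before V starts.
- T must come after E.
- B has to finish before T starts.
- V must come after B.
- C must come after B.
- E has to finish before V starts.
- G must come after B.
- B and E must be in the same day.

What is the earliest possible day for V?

Wed

Precedence pushes V to at least Wed.
V at Wed is achievable: C -> Tue; T -> Tue; V -> Wed; G -> Tue; B -> Mon; E -> Mon.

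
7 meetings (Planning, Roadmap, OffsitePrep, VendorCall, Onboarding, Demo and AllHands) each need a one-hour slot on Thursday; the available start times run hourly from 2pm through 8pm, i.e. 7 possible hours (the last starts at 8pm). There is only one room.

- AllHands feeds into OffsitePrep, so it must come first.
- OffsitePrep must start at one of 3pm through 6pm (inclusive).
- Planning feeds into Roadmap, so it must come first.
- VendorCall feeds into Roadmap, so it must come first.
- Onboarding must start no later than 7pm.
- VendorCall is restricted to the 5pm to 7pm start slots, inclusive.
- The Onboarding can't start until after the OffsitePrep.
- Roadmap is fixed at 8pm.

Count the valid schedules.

Splitting on OffsitePrep: it can be 3pm (18), 4pm (24), 5pm (12), 6pm (6). Listing each branch's schedules as (Planning, Roadmap, VendorCall, Onboarding, Demo, AllHands):
OffsitePrep=3pm: (4pm,8pm,5pm,6pm,7pm,2pm) (4pm,8pm,5pm,7pm,6pm,2pm) (4pm,8pm,6pm,5pm,7pm,2pm) (4pm,8pm,6pm,7pm,5pm,2pm) (4pm,8pm,7pm,5pm,6pm,2pm) (4pm,8pm,7pm,6pm,5pm,2pm) (5pm,8pm,6pm,4pm,7pm,2pm) (5pm,8pm,6pm,7pm,4pm,2pm) (5pm,8pm,7pm,4pm,6pm,2pm) (5pm,8pm,7pm,6pm,4pm,2pm) (6pm,8pm,5pm,4pm,7pm,2pm) (6pm,8pm,5pm,7pm,4pm,2pm) (6pm,8pm,7pm,4pm,5pm,2pm) (6pm,8pm,7pm,5pm,4pm,2pm) (7pm,8pm,5pm,4pm,6pm,2pm) (7pm,8pm,5pm,6pm,4pm,2pm) (7pm,8pm,6pm,4pm,5pm,2pm) (7pm,8pm,6pm,5pm,4pm,2pm) — 18.
OffsitePrep=4pm: (2pm,8pm,5pm,6pm,7pm,3pm) (2pm,8pm,5pm,7pm,6pm,3pm) (2pm,8pm,6pm,5pm,7pm,3pm) (2pm,8pm,6pm,7pm,5pm,3pm) (2pm,8pm,7pm,5pm,6pm,3pm) (2pm,8pm,7pm,6pm,5pm,3pm) (3pm,8pm,5pm,6pm,7pm,2pm) (3pm,8pm,5pm,7pm,6pm,2pm) (3pm,8pm,6pm,5pm,7pm,2pm) (3pm,8pm,6pm,7pm,5pm,2pm) (3pm,8pm,7pm,5pm,6pm,2pm) (3pm,8pm,7pm,6pm,5pm,2pm) (5pm,8pm,6pm,7pm,2pm,3pm) (5pm,8pm,6pm,7pm,3pm,2pm) (5pm,8pm,7pm,6pm,2pm,3pm) (5pm,8pm,7pm,6pm,3pm,2pm) (6pm,8pm,5pm,7pm,2pm,3pm) (6pm,8pm,5pm,7pm,3pm,2pm) (6pm,8pm,7pm,5pm,2pm,3pm) (6pm,8pm,7pm,5pm,3pm,2pm) (7pm,8pm,5pm,6pm,2pm,3pm) (7pm,8pm,5pm,6pm,3pm,2pm) (7pm,8pm,6pm,5pm,2pm,3pm) (7pm,8pm,6pm,5pm,3pm,2pm) — 24.
OffsitePrep=5pm: (2pm,8pm,6pm,7pm,3pm,4pm) (2pm,8pm,6pm,7pm,4pm,3pm) (2pm,8pm,7pm,6pm,3pm,4pm) (2pm,8pm,7pm,6pm,4pm,3pm) (3pm,8pm,6pm,7pm,2pm,4pm) (3pm,8pm,6pm,7pm,4pm,2pm) (3pm,8pm,7pm,6pm,2pm,4pm) (3pm,8pm,7pm,6pm,4pm,2pm) (4pm,8pm,6pm,7pm,2pm,3pm) (4pm,8pm,6pm,7pm,3pm,2pm) (4pm,8pm,7pm,6pm,2pm,3pm) (4pm,8pm,7pm,6pm,3pm,2pm) — 12.
OffsitePrep=6pm: (2pm,8pm,5pm,7pm,3pm,4pm) (2pm,8pm,5pm,7pm,4pm,3pm) (3pm,8pm,5pm,7pm,2pm,4pm) (3pm,8pm,5pm,7pm,4pm,2pm) (4pm,8pm,5pm,7pm,2pm,3pm) (4pm,8pm,5pm,7pm,3pm,2pm) — 6.
Summing: 18 + 24 + 12 + 6 = 60.

60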